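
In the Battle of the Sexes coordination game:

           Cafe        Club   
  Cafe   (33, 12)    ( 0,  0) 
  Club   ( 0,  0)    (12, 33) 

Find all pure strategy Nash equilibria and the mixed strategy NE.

Pure NE: (Cafe, Cafe) and (Club, Club); Mixed NE: p = 0.7333, q = 0.2667

Work:
Check pure NE:
(Cafe, Cafe): (33, 12) - no unilateral deviation beneficial
(Club, Club): (12, 33) - no unilateral deviation beneficial
Mixed NE: P1 plays Cafe with p = 0.7333, P2 plays Cafe with q = 0.2667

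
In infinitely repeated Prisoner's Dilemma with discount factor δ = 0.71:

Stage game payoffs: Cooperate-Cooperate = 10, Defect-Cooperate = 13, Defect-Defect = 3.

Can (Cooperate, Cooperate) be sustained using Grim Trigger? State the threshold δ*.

δ* = 0.3; since δ = 0.71 ≥ 0.3, cooperation can be sustained

Work:
For Grim Trigger:
Cooperate forever: 10/(1-δ)
Defect then punished: 13 + 3·δ/(1-δ)
Need: 10/(1-δ) ≥ 13 + 3·δ/(1-δ)
Solving: δ ≥ (T-R)/(T-P) = (13-10)/(13-3) = 0.3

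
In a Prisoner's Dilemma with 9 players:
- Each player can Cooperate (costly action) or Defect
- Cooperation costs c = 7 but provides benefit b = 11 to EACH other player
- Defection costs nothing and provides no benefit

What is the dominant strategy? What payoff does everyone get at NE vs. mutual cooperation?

Dominant: Defect; NE payoff = 0; Coop payoff = 81

Work:
Defect dominates (saves cost c = 7, benefit to others is external)
NE: All defect → everyone gets 0
If all cooperate: each receives (8)×11 - 7 = 81
Social dilemma: 81 > 0 but NE gives 0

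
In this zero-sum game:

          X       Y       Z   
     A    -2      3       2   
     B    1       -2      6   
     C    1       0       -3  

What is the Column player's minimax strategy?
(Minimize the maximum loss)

Column should play X, value = 1

Work:
Column player minimizes Row's maximum payoff:
Column X: max payoff to Row = 1
Column Y: max payoff to Row = 3
Column Z: max payoff to Row = 6
Minimum is 1, achieved by column X.
Minimax strategy: X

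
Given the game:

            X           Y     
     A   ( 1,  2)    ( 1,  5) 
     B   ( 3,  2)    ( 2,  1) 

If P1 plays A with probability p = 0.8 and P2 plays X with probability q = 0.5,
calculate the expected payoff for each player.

E[P1] = 1.3, E[P2] = 3.1

Work:
E[P1] = p·q·π₁(A,X) + p·(1-q)·π₁(A,Y) + (1-p)·q·π₁(B,X) + (1-p)·(1-q)·π₁(B,Y)
= 0.8·0.5·1 + 0.8·0.5·1 + 0.2·0.5·3 + 0.2·0.5·2
= 1.3

E[P2] = 3.1 (similar calculation)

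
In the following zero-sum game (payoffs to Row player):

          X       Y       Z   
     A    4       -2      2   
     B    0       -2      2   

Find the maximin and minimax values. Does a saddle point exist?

Maximin = -2, Minimax = -2, Saddle: True

Work:
Row minimums: [-2, -2] → maximin = -2
Column maximums: [4, -2, 2] → minimax = -2
Saddle point exists! Game value = -2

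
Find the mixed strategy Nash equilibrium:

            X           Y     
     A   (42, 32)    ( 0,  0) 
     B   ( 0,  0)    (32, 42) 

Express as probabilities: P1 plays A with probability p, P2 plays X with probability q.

p = 0.5676, q = 0.4324

Work:
Find probabilities that make opponent indifferent:
P2 chooses q to make P1 indifferent between A and B
P1 chooses p to make P2 indifferent between X and Y
Mixed NE: P1 plays (A: 0.5676, B: 0.4324), P2 plays (X: 0.4324, Y: 0.5676)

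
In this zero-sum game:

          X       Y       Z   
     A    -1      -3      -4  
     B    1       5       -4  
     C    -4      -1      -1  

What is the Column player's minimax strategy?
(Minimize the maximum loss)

Column should play Z, value = -1

Work:
Column player minimizes Row's maximum payoff:
Column X: max payoff to Row = 1
Column Y: max payoff to Row = 5
Column Z: max payoff to Row = -1
Minimum is -1, achieved by column Z.
Minimax strategy: Z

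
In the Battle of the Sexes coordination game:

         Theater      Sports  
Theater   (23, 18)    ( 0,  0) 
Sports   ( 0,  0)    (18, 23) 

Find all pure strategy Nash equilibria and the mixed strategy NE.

Pure NE: (Theater, Theater) and (Sports, Sports); Mixed NE: p = 0.561, q = 0.439

Work:
Check pure NE:
(Theater, Theater): (23, 18) - no unilateral deviation beneficial
(Sports, Sports): (18, 23) - no unilateral deviation beneficial
Mixed NE: P1 plays Theater with p = 0.561, P2 plays Theater with q = 0.439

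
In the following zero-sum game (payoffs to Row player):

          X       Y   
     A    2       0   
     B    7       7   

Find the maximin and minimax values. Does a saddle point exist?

Maximin = 7, Minimax = 7, Saddle: True

Work:
Row minimums: [0, 7] → maximin = 7
Column maximums: [7, 7] → minimax = 7
Saddle point exists! Game value = 7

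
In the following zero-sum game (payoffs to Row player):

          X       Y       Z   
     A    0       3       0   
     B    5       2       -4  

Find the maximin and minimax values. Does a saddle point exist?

Maximin = 0, Minimax = 0, Saddle: True

Work:
Row minimums: [0, -4] → maximin = 0
Column maximums: [5, 3, 0] → minimax = 0
Saddle point exists! Game value = 0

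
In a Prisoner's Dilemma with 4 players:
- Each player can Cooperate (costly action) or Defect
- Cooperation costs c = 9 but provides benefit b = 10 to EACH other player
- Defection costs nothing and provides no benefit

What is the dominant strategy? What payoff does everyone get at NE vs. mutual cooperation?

Dominant: Defect; NE payoff = 0; Coop payoff = 21

Work:
Defect dominates (saves cost c = 9, benefit to others is external)
NE: All defect → everyone gets 0
If all cooperate: each receives (3)×10 - 9 = 21
Social dilemma: 21 > 0 but NE gives 0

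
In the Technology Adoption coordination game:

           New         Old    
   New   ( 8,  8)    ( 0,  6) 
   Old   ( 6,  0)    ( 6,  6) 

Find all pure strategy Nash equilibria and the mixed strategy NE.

Pure NE: (New, New) and (Old, Old); Mixed NE: p = 0.75, q = 0.75

Work:
Check pure NE:
(New, New): (8, 8) - no unilateral deviation beneficial
(Old, Old): (6, 6) - no unilateral deviation beneficial
Mixed NE: P1 plays New with p = 0.75, P2 plays New with q = 0.75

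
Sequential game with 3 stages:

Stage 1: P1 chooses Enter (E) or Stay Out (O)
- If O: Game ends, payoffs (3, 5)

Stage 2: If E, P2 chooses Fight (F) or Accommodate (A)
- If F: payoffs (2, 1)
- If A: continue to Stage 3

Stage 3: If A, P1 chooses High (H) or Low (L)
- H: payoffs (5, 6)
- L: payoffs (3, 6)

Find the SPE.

SPE: (E, A, H); Outcome (5, 6)

Work:
Stage 3: P1 chooses H (5 vs 3)
Stage 2: P2: F->1, A->6 (anticipating H). Choose A
Stage 1: P1: O->3, E->5 (anticipating A, H). Choose E
SPE path: E -> A -> H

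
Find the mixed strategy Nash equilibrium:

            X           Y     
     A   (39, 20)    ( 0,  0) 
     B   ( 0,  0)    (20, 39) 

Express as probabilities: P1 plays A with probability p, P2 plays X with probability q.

p = 0.661, q = 0.339

Work:
Find probabilities that make opponent indifferent:
P2 chooses q to make P1 indifferent between A and B
P1 chooses p to make P2 indifferent between X and Y
Mixed NE: P1 plays (A: 0.661, B: 0.339), P2 plays (X: 0.339, Y: 0.661)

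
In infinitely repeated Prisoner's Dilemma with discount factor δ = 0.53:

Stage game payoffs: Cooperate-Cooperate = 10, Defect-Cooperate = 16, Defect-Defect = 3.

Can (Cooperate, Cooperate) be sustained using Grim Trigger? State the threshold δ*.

δ* = 0.4615; since δ = 0.53 ≥ 0.4615, cooperation can be sustained

Work:
For Grim Trigger:
Cooperate forever: 10/(1-δ)
Defect then punished: 16 + 3·δ/(1-δ)
Need: 10/(1-δ) ≥ 16 + 3·δ/(1-δ)
Solving: δ ≥ (T-R)/(T-P) = (16-10)/(16-3) = 0.4615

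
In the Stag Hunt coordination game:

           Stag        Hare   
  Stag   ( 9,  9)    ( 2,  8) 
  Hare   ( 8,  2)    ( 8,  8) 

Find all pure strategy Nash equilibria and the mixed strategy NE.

Pure NE: (Stag, Stag) and (Hare, Hare); Mixed NE: p = 0.8571, q = 0.8571

Work:
Check pure NE:
(Stag, Stag): (9, 9) - no unilateral deviation beneficial
(Hare, Hare): (8, 8) - no unilateral deviation beneficial
Mixed NE: P1 plays Stag with p = 0.8571, P2 plays Stag with q = 0.8571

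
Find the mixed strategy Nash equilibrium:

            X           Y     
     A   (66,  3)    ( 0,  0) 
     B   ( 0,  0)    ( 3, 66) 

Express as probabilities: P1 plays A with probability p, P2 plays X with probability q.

p = 0.9565, q = 0.0435

Work:
Find probabilities that make opponent indifferent:
P2 chooses q to make P1 indifferent between A and B
P1 chooses p to make P2 indifferent between X and Y
Mixed NE: P1 plays (A: 0.9565, B: 0.0435), P2 plays (X: 0.0435, Y: 0.9565)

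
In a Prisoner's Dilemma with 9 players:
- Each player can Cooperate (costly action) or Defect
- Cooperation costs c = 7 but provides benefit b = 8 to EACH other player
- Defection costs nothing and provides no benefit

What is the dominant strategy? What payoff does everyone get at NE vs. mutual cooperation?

Dominant: Defect; NE payoff = 0; Coop payoff = 57

Work:
Defect dominates (saves cost c = 7, benefit to others is external)
NE: All defect → everyone gets 0
If all cooperate: each receives (8)×8 - 7 = 57
Social dilemma: 57 > 0 but NE gives 0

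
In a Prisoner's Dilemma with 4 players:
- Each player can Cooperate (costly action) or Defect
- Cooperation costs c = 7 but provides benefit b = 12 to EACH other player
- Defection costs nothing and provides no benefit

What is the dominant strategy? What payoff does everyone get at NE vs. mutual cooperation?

Dominant: Defect; NE payoff = 0; Coop payoff = 29

Work:
Defect dominates (saves cost c = 7, benefit to others is external)
NE: All defect → everyone gets 0
If all cooperate: each receives (3)×12 - 7 = 29
Social dilemma: 29 > 0 but NE gives 0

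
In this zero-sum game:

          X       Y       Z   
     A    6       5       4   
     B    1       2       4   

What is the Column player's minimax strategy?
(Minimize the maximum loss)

Column should play Z, value = 4

Work:
Column player minimizes Row's maximum payoff:
Column X: max payoff to Row = 6
Column Y: max payoff to Row = 5
Column Z: max payoff to Row = 4
Minimum is 4, achieved by column Z.
Minimax strategy: Z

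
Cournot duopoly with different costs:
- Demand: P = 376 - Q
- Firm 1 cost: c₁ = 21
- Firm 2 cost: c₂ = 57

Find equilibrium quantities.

q₁* = 130.33, q₂* = 94.33

Work:
Reaction: q₁ = (376 - 21 - q₂)/2
Reaction: q₂ = (376 - 57 - q₁)/2
Solve simultaneously:
q₁* = (376 - 2×21 + 57)/3 = 130.33
q₂* = (376 - 2×57 + 21)/3 = 94.33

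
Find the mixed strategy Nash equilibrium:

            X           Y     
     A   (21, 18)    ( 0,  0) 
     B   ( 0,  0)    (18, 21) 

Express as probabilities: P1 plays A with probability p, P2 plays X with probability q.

p = 0.5385, q = 0.4615

Work:
Find probabilities that make opponent indifferent:
P2 chooses q to make P1 indifferent between A and B
P1 chooses p to make P2 indifferent between X and Y
Mixed NE: P1 plays (A: 0.5385, B: 0.4615), P2 plays (X: 0.4615, Y: 0.5385)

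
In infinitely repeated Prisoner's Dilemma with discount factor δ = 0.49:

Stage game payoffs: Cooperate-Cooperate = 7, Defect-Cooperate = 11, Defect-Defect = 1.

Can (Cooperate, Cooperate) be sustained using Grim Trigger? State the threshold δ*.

δ* = 0.4; since δ = 0.49 ≥ 0.4, cooperation can be sustained

Work:
For Grim Trigger:
Cooperate forever: 7/(1-δ)
Defect then punished: 11 + 1·δ/(1-δ)
Need: 7/(1-δ) ≥ 11 + 1·δ/(1-δ)
Solving: δ ≥ (T-R)/(T-P) = (11-7)/(11-1) = 0.4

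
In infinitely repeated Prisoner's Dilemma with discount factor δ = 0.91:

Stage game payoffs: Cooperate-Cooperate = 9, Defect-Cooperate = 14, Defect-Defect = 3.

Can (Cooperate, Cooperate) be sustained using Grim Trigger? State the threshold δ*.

δ* = 0.4545; since δ = 0.91 ≥ 0.4545, cooperation can be sustained

Work:
For Grim Trigger:
Cooperate forever: 9/(1-δ)
Defect then punished: 14 + 3·δ/(1-δ)
Need: 9/(1-δ) ≥ 14 + 3·δ/(1-δ)
Solving: δ ≥ (T-R)/(T-P) = (14-9)/(14-3) = 0.4545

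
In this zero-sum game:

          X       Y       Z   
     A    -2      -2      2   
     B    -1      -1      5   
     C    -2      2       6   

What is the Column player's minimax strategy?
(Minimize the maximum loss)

Column should play X, value = -1

Work:
Column player minimizes Row's maximum payoff:
Column X: max payoff to Row = -1
Column Y: max payoff to Row = 2
Column Z: max payoff to Row = 6
Minimum is -1, achieved by column X.
Minimax strategy: X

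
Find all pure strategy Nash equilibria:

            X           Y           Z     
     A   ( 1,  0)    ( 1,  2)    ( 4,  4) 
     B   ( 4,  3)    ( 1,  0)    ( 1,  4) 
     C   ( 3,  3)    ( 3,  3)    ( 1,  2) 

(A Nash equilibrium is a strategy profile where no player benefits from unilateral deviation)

Nash equilibrium: (A, Z), (C, Y)

Work:
Best responses:
  P1 vs X: payoffs [1, 4, 3] → best response B (payoff 4)
  P1 vs Y: payoffs [1, 1, 3] → best response C (payoff 3)
  P1 vs Z: payoffs [4, 1, 1] → best response A (payoff 4)
  P2 vs A: payoffs [0, 2, 4] → best response Z (payoff 4)
  P2 vs B: payoffs [3, 0, 4] → best response Z (payoff 4)
  P2 vs C: payoffs [3, 3, 2] → best response X/Y (payoff 3)
Mutual best responses: (A,Z), (C,Y) → Nash equilibria.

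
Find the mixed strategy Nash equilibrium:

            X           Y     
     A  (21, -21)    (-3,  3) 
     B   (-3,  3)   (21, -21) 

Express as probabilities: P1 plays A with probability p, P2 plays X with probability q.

p = 0.5, q = 0.5

Work:
Find probabilities that make opponent indifferent:
P2 chooses q to make P1 indifferent between A and B
P1 chooses p to make P2 indifferent between X and Y
Mixed NE: P1 plays (A: 0.5, B: 0.5), P2 plays (X: 0.5, Y: 0.5)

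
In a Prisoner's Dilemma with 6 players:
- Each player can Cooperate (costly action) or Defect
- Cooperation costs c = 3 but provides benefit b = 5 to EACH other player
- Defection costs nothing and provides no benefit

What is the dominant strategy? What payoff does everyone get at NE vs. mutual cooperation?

Dominant: Defect; NE payoff = 0; Coop payoff = 22

Work:
Defect dominates (saves cost c = 3, benefit to others is external)
NE: All defect → everyone gets 0
If all cooperate: each receives (5)×5 - 3 = 22
Social dilemma: 22 > 0 but NE gives 0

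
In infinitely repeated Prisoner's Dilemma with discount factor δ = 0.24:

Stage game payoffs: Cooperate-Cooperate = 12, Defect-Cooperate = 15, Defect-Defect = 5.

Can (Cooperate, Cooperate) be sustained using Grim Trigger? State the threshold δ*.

δ* = 0.3; since δ = 0.24 < 0.3, cooperation cannot be sustained

Work:
For Grim Trigger:
Cooperate forever: 12/(1-δ)
Defect then punished: 15 + 5·δ/(1-δ)
Need: 12/(1-δ) ≥ 15 + 5·δ/(1-δ)
Solving: δ ≥ (T-R)/(T-P) = (15-12)/(15-5) = 0.3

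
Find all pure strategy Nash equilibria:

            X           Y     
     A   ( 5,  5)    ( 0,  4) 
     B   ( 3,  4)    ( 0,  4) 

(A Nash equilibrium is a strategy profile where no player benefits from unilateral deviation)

Nash equilibrium: (A, X), (B, Y)

Work:
Best responses:
  P1 vs X: payoffs [5, 3] → best response A (payoff 5)
  P1 vs Y: payoffs [0, 0] → best response A/B (payoff 0)
  P2 vs A: payoffs [5, 4] → best response X (payoff 5)
  P2 vs B: payoffs [4, 4] → best response X/Y (payoff 4)
Mutual best responses: (A,X), (B,Y) → Nash equilibria.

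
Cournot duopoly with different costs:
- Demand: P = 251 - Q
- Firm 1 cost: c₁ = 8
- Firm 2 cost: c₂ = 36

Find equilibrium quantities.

q₁* = 90.33, q₂* = 62.33

Work:
Reaction: q₁ = (251 - 8 - q₂)/2
Reaction: q₂ = (251 - 36 - q₁)/2
Solve simultaneously:
q₁* = (251 - 2×8 + 36)/3 = 90.33
q₂* = (251 - 2×36 + 8)/3 = 62.33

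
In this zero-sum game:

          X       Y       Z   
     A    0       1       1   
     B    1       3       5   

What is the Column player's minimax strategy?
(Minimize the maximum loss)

Column should play X, value = 1

Work:
Column player minimizes Row's maximum payoff:
Column X: max payoff to Row = 1
Column Y: max payoff to Row = 3
Column Z: max payoff to Row = 5
Minimum is 1, achieved by column X.
Minimax strategy: X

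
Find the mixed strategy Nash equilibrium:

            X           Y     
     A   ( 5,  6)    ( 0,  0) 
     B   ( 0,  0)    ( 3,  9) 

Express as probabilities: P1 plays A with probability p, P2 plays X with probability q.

p = 0.6, q = 0.375

Work:
Find probabilities that make opponent indifferent:
P2 chooses q to make P1 indifferent between A and B
P1 chooses p to make P2 indifferent between X and Y
Mixed NE: P1 plays (A: 0.6, B: 0.4), P2 plays (X: 0.375, Y: 0.625)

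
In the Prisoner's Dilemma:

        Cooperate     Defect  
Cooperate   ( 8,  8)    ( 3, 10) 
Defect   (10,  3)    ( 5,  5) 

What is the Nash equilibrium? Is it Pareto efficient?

(Defect, Defect) is NE; not Pareto efficient

Work:
Defect dominates Cooperate for both players:
If P2 cooperates: Defect (10) > Cooperate (8)
If P2 defects: Defect (5) > Cooperate (3)
NE: (Defect, Defect) with payoff (5, 5)
But (Cooperate, Cooperate) = (8, 8) Pareto dominates (5, 5)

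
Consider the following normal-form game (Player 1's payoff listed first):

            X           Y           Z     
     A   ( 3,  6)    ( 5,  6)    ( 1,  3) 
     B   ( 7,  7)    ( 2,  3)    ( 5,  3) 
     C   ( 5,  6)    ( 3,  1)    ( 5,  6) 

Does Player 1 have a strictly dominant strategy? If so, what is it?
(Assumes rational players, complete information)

No strictly dominant strategy exists for Player 1

Work:
A strategy strictly dominates another if it gives a strictly higher payoff against every opponent action. Compare each pair of P1's strategies column-by-column:
  A vs B: [3 vs 7, 5 vs 2, 1 vs 5] → A does not strictly dominate B (column X: 3 ≤ 7)
  A vs C: [3 vs 5, 5 vs 3, 1 vs 5] → A does not strictly dominate C (column X: 3 ≤ 5)
  B vs A: [7 vs 3, 2 vs 5, 5 vs 1] → B does not strictly dominate A (column Y: 2 ≤ 5)
  B vs C: [7 vs 5, 2 vs 3, 5 vs 5] → B does not strictly dominate C (column Y: 2 ≤ 3)
  C vs A: [5 vs 3, 3 vs 5, 5 vs 1] → C does not strictly dominate A (column Y: 3 ≤ 5)
  C vs B: [5 vs 7, 3 vs 2, 5 vs 5] → C does not strictly dominate B (column X: 5 ≤ 7)
No single strategy strictly dominates all others → no strictly dominant strategy.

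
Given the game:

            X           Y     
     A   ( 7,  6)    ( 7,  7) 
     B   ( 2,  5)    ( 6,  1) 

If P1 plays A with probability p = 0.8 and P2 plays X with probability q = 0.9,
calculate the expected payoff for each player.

E[P1] = 6.08, E[P2] = 5.8

Work:
E[P1] = p·q·π₁(A,X) + p·(1-q)·π₁(A,Y) + (1-p)·q·π₁(B,X) + (1-p)·(1-q)·π₁(B,Y)
= 0.8·0.9·7 + 0.8·0.1·7 + 0.2·0.9·2 + 0.2·0.1·6
= 6.08

E[P2] = 5.8 (similar calculation)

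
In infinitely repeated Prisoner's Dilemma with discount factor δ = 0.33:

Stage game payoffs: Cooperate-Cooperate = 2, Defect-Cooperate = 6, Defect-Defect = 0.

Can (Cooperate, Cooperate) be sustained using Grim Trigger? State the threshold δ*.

δ* = 0.6667; since δ = 0.33 < 0.6667, cooperation cannot be sustained

Work:
For Grim Trigger:
Cooperate forever: 2/(1-δ)
Defect then punished: 6 + 0·δ/(1-δ)
Need: 2/(1-δ) ≥ 6 + 0·δ/(1-δ)
Solving: δ ≥ (T-R)/(T-P) = (6-2)/(6-0) = 0.6667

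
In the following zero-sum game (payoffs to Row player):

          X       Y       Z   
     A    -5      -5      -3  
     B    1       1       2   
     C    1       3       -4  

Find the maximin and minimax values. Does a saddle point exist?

Maximin = 1, Minimax = 1, Saddle: True

Work:
Row minimums: [-5, 1, -4] → maximin = 1
Column maximums: [1, 3, 2] → minimax = 1
Saddle point exists! Game value = 1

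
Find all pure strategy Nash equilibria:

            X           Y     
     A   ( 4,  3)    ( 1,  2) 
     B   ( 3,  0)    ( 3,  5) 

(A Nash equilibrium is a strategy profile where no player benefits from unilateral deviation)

Nash equilibrium: (A, X), (B, Y)

Work:
Best responses:
  P1 vs X: payoffs [4, 3] → best response A (payoff 4)
  P1 vs Y: payoffs [1, 3] → best response B (payoff 3)
  P2 vs A: payoffs [3, 2] → best response X (payoff 3)
  P2 vs B: payoffs [0, 5] → best response Y (payoff 5)
Mutual best responses: (A,X), (B,Y) → Nash equilibria.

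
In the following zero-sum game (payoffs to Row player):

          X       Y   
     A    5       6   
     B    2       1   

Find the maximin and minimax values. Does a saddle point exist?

Maximin = 5, Minimax = 5, Saddle: True

Work:
Row minimums: [5, 1] → maximin = 5
Column maximums: [5, 6] → minimax = 5
Saddle point exists! Game value = 5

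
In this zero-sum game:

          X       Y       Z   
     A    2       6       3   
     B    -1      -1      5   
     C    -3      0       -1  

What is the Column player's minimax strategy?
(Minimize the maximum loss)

Column should play X, value = 2

Work:
Column player minimizes Row's maximum payoff:
Column X: max payoff to Row = 2
Column Y: max payoff to Row = 6
Column Z: max payoff to Row = 5
Minimum is 2, achieved by column X.
Minimax strategy: X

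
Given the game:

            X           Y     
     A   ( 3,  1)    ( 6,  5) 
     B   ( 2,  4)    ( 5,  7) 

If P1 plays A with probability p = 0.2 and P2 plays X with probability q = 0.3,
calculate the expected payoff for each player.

E[P1] = 4.3, E[P2] = 5.64

Work:
E[P1] = p·q·π₁(A,X) + p·(1-q)·π₁(A,Y) + (1-p)·q·π₁(B,X) + (1-p)·(1-q)·π₁(B,Y)
= 0.2·0.3·3 + 0.2·0.7·6 + 0.8·0.3·2 + 0.8·0.7·5
= 4.3

E[P2] = 5.64 (similar calculation)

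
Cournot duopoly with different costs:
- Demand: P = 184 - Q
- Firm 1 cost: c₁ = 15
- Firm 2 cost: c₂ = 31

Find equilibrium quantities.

q₁* = 61.67, q₂* = 45.67

Work:
Reaction: q₁ = (184 - 15 - q₂)/2
Reaction: q₂ = (184 - 31 - q₁)/2
Solve simultaneously:
q₁* = (184 - 2×15 + 31)/3 = 61.67
q₂* = (184 - 2×31 + 15)/3 = 45.67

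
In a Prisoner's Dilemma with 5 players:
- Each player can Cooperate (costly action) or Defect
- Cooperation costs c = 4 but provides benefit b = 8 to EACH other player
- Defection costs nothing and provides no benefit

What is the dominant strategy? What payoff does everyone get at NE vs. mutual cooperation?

Dominant: Defect; NE payoff = 0; Coop payoff = 28

Work:
Defect dominates (saves cost c = 4, benefit to others is external)
NE: All defect → everyone gets 0
If all cooperate: each receives (4)×8 - 4 = 28
Social dilemma: 28 > 0 but NE gives 0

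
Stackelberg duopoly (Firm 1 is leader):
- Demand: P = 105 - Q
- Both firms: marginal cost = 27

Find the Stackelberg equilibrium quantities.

q₁* (leader) = 39.0, q₂* (follower) = 19.5

Work:
Follower's reaction: q₂ = (a - c - q₁)/2
Leader substitutes: π₁ = q₁·(a - q₁ - (a-c-q₁)/2 - c)
FOC: q₁* = (105 - 27)/2 = 39.00
Then: q₂* = (105 - 27 - 39.0)/2 = 19.50
Leader has first-mover advantage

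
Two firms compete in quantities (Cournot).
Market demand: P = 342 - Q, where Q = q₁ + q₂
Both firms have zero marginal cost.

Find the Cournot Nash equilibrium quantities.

q₁* = q₂* = 114.0; P* = 114.0

Work:
Profit: π_i = P·q_i = (a - q_i - q_j)·q_i
FOC: ∂π_i/∂q_i = a - 2q_i - q_j = 0
Reaction function: q_i = (342 - q_j)/2
Symmetry: q* = 342/3 = 114.0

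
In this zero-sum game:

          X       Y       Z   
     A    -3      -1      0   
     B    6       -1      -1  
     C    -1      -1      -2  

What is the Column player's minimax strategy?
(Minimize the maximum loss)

Column should play Y, value = -1

Work:
Column player minimizes Row's maximum payoff:
Column X: max payoff to Row = 6
Column Y: max payoff to Row = -1
Column Z: max payoff to Row = 0
Minimum is -1, achieved by column Y.
Minimax strategy: Y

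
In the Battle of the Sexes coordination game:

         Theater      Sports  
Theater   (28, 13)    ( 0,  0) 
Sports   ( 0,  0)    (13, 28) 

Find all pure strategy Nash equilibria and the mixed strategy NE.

Pure NE: (Theater, Theater) and (Sports, Sports); Mixed NE: p = 0.6829, q = 0.3171

Work:
Check pure NE:
(Theater, Theater): (28, 13) - no unilateral deviation beneficial
(Sports, Sports): (13, 28) - no unilateral deviation beneficial
Mixed NE: P1 plays Theater with p = 0.6829, P2 plays Theater with q = 0.3171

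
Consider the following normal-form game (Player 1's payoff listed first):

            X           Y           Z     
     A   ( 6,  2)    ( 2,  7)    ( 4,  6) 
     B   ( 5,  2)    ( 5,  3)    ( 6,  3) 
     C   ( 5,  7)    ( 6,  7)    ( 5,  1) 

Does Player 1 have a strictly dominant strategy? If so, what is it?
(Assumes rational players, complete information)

No strictly dominant strategy exists for Player 1

Work:
A strategy strictly dominates another if it gives a strictly higher payoff against every opponent action. Compare each pair of P1's strategies column-by-column:
  A vs B: [6 vs 5, 2 vs 5, 4 vs 6] → A does not strictly dominate B (column Y: 2 ≤ 5)
  A vs C: [6 vs 5, 2 vs 6, 4 vs 5] → A does not strictly dominate C (column Y: 2 ≤ 6)
  B vs A: [5 vs 6, 5 vs 2, 6 vs 4] → B does not strictly dominate A (column X: 5 ≤ 6)
  B vs C: [5 vs 5, 5 vs 6, 6 vs 5] → B does not strictly dominate C (column X: 5 ≤ 5)
  C vs A: [5 vs 6, 6 vs 2, 5 vs 4] → C does not strictly dominate A (column X: 5 ≤ 6)
  C vs B: [5 vs 5, 6 vs 5, 5 vs 6] → C does not strictly dominate B (column X: 5 ≤ 5)
No single strategy strictly dominates all others → no strictly dominant strategy.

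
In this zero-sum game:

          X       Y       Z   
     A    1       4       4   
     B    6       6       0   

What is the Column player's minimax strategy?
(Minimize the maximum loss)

Column should play Z, value = 4

Work:
Column player minimizes Row's maximum payoff:
Column X: max payoff to Row = 6
Column Y: max payoff to Row = 6
Column Z: max payoff to Row = 4
Minimum is 4, achieved by column Z.
Minimax strategy: Z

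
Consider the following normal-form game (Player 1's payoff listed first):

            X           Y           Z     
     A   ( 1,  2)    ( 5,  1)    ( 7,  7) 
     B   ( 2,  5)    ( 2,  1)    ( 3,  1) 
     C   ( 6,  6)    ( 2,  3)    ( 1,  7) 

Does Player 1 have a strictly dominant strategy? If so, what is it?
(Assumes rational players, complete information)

No strictly dominant strategy exists for Player 1

Work:
A strategy strictly dominates another if it gives a strictly higher payoff against every opponent action. Compare each pair of P1's strategies column-by-column:
  A vs B: [1 vs 2, 5 vs 2, 7 vs 3] → A does not strictly dominate B (column X: 1 ≤ 2)
  A vs C: [1 vs 6, 5 vs 2, 7 vs 1] → A does not strictly dominate C (column X: 1 ≤ 6)
  B vs A: [2 vs 1, 2 vs 5, 3 vs 7] → B does not strictly dominate A (column Y: 2 ≤ 5)
  B vs C: [2 vs 6, 2 vs 2, 3 vs 1] → B does not strictly dominate C (column X: 2 ≤ 6)
  C vs A: [6 vs 1, 2 vs 5, 1 vs 7] → C does not strictly dominate A (column Y: 2 ≤ 5)
  C vs B: [6 vs 2, 2 vs 2, 1 vs 3] → C does not strictly dominate B (column Y: 2 ≤ 2)
No single strategy strictly dominates all others → no strictly dominant strategy.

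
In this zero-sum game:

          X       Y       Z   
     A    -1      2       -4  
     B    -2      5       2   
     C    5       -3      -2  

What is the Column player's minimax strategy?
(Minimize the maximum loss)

Column should play Z, value = 2

Work:
Column player minimizes Row's maximum payoff:
Column X: max payoff to Row = 5
Column Y: max payoff to Row = 5
Column Z: max payoff to Row = 2
Minimum is 2, achieved by column Z.
Minimax strategy: Z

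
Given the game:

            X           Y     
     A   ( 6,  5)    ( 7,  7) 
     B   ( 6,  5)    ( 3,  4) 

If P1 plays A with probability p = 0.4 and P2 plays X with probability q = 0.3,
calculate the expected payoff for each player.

E[P1] = 5.02, E[P2] = 5.14

Work:
E[P1] = p·q·π₁(A,X) + p·(1-q)·π₁(A,Y) + (1-p)·q·π₁(B,X) + (1-p)·(1-q)·π₁(B,Y)
= 0.4·0.3·6 + 0.4·0.7·7 + 0.6·0.3·6 + 0.6·0.7·3
= 5.02

E[P2] = 5.14 (similar calculation)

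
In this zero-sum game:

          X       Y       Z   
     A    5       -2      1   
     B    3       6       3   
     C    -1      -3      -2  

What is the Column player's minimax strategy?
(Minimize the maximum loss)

Column should play Z, value = 3

Work:
Column player minimizes Row's maximum payoff:
Column X: max payoff to Row = 5
Column Y: max payoff to Row = 6
Column Z: max payoff to Row = 3
Minimum is 3, achieved by column Z.
Minimax strategy: Z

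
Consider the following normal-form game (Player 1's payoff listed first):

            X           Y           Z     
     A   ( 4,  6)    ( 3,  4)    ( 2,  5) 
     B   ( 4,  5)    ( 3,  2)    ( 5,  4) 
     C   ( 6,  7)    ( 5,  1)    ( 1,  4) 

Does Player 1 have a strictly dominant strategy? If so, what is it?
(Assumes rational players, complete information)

No strictly dominant strategy exists for Player 1

Work:
A strategy strictly dominates another if it gives a strictly higher payoff against every opponent action. Compare each pair of P1's strategies column-by-column:
  A vs B: [4 vs 4, 3 vs 3, 2 vs 5] → A does not strictly dominate B (column X: 4 ≤ 4)
  A vs C: [4 vs 6, 3 vs 5, 2 vs 1] → A does not strictly dominate C (column X: 4 ≤ 6)
  B vs A: [4 vs 4, 3 vs 3, 5 vs 2] → B does not strictly dominate A (column X: 4 ≤ 4)
  B vs C: [4 vs 6, 3 vs 5, 5 vs 1] → B does not strictly dominate C (column X: 4 ≤ 6)
  C vs A: [6 vs 4, 5 vs 3, 1 vs 2] → C does not strictly dominate A (column Z: 1 ≤ 2)
  C vs B: [6 vs 4, 5 vs 3, 1 vs 5] → C does not strictly dominate B (column Z: 1 ≤ 5)
No single strategy strictly dominates all others → no strictly dominant strategy.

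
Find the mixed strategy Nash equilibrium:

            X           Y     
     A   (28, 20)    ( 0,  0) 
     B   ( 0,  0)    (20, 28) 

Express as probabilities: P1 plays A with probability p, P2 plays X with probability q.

p = 0.5833, q = 0.4167

Work:
Find probabilities that make opponent indifferent:
P2 chooses q to make P1 indifferent between A and B
P1 chooses p to make P2 indifferent between X and Y
Mixed NE: P1 plays (A: 0.5833, B: 0.4167), P2 plays (X: 0.4167, Y: 0.5833)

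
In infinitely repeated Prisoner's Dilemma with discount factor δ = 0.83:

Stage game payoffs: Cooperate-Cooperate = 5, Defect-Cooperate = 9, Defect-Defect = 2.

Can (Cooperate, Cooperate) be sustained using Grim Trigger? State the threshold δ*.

δ* = 0.5714; since δ = 0.83 ≥ 0.5714, cooperation can be sustained

Work:
For Grim Trigger:
Cooperate forever: 5/(1-δ)
Defect then punished: 9 + 2·δ/(1-δ)
Need: 5/(1-δ) ≥ 9 + 2·δ/(1-δ)
Solving: δ ≥ (T-R)/(T-P) = (9-5)/(9-2) = 0.5714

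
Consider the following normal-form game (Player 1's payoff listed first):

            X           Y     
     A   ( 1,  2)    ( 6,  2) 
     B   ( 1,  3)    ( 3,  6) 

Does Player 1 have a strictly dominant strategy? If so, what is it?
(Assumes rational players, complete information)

No strictly dominant strategy exists for Player 1

Work:
A strategy strictly dominates another if it gives a strictly higher payoff against every opponent action. Compare each pair of P1's strategies column-by-column:
  A vs B: [1 vs 1, 6 vs 3] → A does not strictly dominate B (column X: 1 ≤ 1)
  B vs A: [1 vs 1, 3 vs 6] → B does not strictly dominate A (column X: 1 ≤ 1)
No single strategy strictly dominates all others → no strictly dominant strategy.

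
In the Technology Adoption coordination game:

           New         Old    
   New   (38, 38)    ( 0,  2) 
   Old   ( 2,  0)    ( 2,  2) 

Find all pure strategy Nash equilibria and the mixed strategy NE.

Pure NE: (New, New) and (Old, Old); Mixed NE: p = 0.0526, q = 0.0526

Work:
Check pure NE:
(New, New): (38, 38) - no unilateral deviation beneficial
(Old, Old): (2, 2) - no unilateral deviation beneficial
Mixed NE: P1 plays New with p = 0.0526, P2 plays New with q = 0.0526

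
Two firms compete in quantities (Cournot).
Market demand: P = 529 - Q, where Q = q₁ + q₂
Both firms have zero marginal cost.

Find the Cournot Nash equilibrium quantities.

q₁* = q₂* = 176.33; P* = 176.33

Work:
Profit: π_i = P·q_i = (a - q_i - q_j)·q_i
FOC: ∂π_i/∂q_i = a - 2q_i - q_j = 0
Reaction function: q_i = (529 - q_j)/2
Symmetry: q* = 529/3 = 176.33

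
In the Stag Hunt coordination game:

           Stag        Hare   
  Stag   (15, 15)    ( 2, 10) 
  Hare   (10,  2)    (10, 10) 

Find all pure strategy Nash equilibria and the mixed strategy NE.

Pure NE: (Stag, Stag) and (Hare, Hare); Mixed NE: p = 0.6154, q = 0.6154

Work:
Check pure NE:
(Stag, Stag): (15, 15) - no unilateral deviation beneficial
(Hare, Hare): (10, 10) - no unilateral deviation beneficial
Mixed NE: P1 plays Stag with p = 0.6154, P2 plays Stag with q = 0.6154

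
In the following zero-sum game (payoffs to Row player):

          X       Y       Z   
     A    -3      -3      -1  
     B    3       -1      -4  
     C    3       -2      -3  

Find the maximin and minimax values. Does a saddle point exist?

Maximin = -3, Minimax = -1, Saddle: False

Work:
Row minimums: [-3, -4, -3] → maximin = -3
Column maximums: [3, -1, -1] → minimax = -1
No saddle point (maximin ≠ minimax). Mixed strategy needed.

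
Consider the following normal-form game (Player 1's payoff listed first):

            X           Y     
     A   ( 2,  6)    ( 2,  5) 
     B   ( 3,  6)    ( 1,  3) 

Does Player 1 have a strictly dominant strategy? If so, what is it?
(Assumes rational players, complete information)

No strictly dominant strategy exists for Player 1

Work:
A strategy strictly dominates another if it gives a strictly higher payoff against every opponent action. Compare each pair of P1's strategies column-by-column:
  A vs B: [2 vs 3, 2 vs 1] → A does not strictly dominate B (column X: 2 ≤ 3)
  B vs A: [3 vs 2, 1 vs 2] → B does not strictly dominate A (column Y: 1 ≤ 2)
No single strategy strictly dominates all others → no strictly dominant strategy.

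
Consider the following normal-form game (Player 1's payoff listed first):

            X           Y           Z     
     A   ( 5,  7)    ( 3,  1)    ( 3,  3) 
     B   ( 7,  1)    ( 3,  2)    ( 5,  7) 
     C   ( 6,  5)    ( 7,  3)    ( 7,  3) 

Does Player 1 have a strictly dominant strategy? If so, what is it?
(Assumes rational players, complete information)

No strictly dominant strategy exists for Player 1

Work:
A strategy strictly dominates another if it gives a strictly higher payoff against every opponent action. Compare each pair of P1's strategies column-by-column:
  A vs B: [5 vs 7, 3 vs 3, 3 vs 5] → A does not strictly dominate B (column X: 5 ≤ 7)
  A vs C: [5 vs 6, 3 vs 7, 3 vs 7] → A does not strictly dominate C (column X: 5 ≤ 6)
  B vs A: [7 vs 5, 3 vs 3, 5 vs 3] → B does not strictly dominate A (column Y: 3 ≤ 3)
  B vs C: [7 vs 6, 3 vs 7, 5 vs 7] → B does not strictly dominate C (column Y: 3 ≤ 7)
  C vs A: [6 vs 5, 7 vs 3, 7 vs 3] → C strictly dominates A
  C vs B: [6 vs 7, 7 vs 3, 7 vs 5] → C does not strictly dominate B (column X: 6 ≤ 7)
No single strategy strictly dominates all others → no strictly dominant strategy.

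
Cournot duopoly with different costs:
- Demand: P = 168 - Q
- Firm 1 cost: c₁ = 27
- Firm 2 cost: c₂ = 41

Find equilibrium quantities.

q₁* = 51.67, q₂* = 37.67

Work:
Reaction: q₁ = (168 - 27 - q₂)/2
Reaction: q₂ = (168 - 41 - q₁)/2
Solve simultaneously:
q₁* = (168 - 2×27 + 41)/3 = 51.67
q₂* = (168 - 2×41 + 27)/3 = 37.67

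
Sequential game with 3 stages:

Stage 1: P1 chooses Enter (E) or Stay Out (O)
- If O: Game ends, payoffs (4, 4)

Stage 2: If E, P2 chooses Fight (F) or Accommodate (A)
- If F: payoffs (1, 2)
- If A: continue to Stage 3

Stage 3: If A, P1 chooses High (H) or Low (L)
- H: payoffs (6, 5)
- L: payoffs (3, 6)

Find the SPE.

SPE: (E, A, H); Outcome (6, 5)

Work:
Stage 3: P1 chooses H (6 vs 3)
Stage 2: P2: F->2, A->5 (anticipating H). Choose A
Stage 1: P1: O->4, E->6 (anticipating A, H). Choose E
SPE path: E -> A -> H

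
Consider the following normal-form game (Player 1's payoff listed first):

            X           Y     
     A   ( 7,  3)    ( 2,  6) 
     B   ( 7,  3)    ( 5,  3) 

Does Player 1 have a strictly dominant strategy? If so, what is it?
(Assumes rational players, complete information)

No strictly dominant strategy exists for Player 1

Work:
A strategy strictly dominates another if it gives a strictly higher payoff against every opponent action. Compare each pair of P1's strategies column-by-column:
  A vs B: [7 vs 7, 2 vs 5] → A does not strictly dominate B (column X: 7 ≤ 7)
  B vs A: [7 vs 7, 5 vs 2] → B does not strictly dominate A (column X: 7 ≤ 7)
No single strategy strictly dominates all others → no strictly dominant strategy.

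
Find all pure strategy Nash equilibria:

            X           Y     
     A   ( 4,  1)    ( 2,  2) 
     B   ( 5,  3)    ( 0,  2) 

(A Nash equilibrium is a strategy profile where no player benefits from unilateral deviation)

Nash equilibrium: (A, Y), (B, X)

Work:
Best responses:
  P1 vs X: payoffs [4, 5] → best response B (payoff 5)
  P1 vs Y: payoffs [2, 0] → best response A (payoff 2)
  P2 vs A: payoffs [1, 2] → best response Y (payoff 2)
  P2 vs B: payoffs [3, 2] → best response X (payoff 3)
Mutual best responses: (A,Y), (B,X) → Nash equilibria.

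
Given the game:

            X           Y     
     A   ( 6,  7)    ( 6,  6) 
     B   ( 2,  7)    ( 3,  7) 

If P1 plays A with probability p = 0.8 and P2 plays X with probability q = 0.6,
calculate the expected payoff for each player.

E[P1] = 5.28, E[P2] = 6.68

Work:
E[P1] = p·q·π₁(A,X) + p·(1-q)·π₁(A,Y) + (1-p)·q·π₁(B,X) + (1-p)·(1-q)·π₁(B,Y)
= 0.8·0.6·6 + 0.8·0.4·6 + 0.2·0.6·2 + 0.2·0.4·3
= 5.28

E[P2] = 6.68 (similar calculation)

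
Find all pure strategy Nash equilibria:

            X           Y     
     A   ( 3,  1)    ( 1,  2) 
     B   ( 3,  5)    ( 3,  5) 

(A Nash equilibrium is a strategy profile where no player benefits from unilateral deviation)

Nash equilibrium: (B, X), (B, Y)

Work:
Best responses:
  P1 vs X: payoffs [3, 3] → best response A/B (payoff 3)
  P1 vs Y: payoffs [1, 3] → best response B (payoff 3)
  P2 vs A: payoffs [1, 2] → best response Y (payoff 2)
  P2 vs B: payoffs [5, 5] → best response X/Y (payoff 5)
Mutual best responses: (B,X), (B,Y) → Nash equilibria.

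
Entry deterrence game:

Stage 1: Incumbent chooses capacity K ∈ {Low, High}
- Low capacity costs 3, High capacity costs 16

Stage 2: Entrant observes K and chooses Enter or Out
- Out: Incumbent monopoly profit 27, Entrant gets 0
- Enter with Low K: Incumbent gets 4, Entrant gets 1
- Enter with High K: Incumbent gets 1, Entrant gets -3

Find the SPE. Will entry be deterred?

SPE: (High, Enter|Low, Out|High); Entry deterred. Incumbent net profit = 11

Work:
After Low K: Entrant enters (1 > 0)
After High K: Entrant stays out (-3 < 0)
Incumbent: Low → 4−3=1, High → 27−16=11
Incumbent chooses High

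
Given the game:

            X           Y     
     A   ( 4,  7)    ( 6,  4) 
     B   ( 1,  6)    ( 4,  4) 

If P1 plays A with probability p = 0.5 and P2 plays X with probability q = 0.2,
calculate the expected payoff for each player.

E[P1] = 4.5, E[P2] = 4.5

Work:
E[P1] = p·q·π₁(A,X) + p·(1-q)·π₁(A,Y) + (1-p)·q·π₁(B,X) + (1-p)·(1-q)·π₁(B,Y)
= 0.5·0.2·4 + 0.5·0.8·6 + 0.5·0.2·1 + 0.5·0.8·4
= 4.5

E[P2] = 4.5 (similar calculation)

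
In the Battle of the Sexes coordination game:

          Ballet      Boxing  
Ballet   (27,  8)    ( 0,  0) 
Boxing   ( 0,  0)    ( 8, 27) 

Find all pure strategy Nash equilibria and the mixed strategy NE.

Pure NE: (Ballet, Ballet) and (Boxing, Boxing); Mixed NE: p = 0.7714, q = 0.2286

Work:
Check pure NE:
(Ballet, Ballet): (27, 8) - no unilateral deviation beneficial
(Boxing, Boxing): (8, 27) - no unilateral deviation beneficial
Mixed NE: P1 plays Ballet with p = 0.7714, P2 plays Ballet with q = 0.2286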